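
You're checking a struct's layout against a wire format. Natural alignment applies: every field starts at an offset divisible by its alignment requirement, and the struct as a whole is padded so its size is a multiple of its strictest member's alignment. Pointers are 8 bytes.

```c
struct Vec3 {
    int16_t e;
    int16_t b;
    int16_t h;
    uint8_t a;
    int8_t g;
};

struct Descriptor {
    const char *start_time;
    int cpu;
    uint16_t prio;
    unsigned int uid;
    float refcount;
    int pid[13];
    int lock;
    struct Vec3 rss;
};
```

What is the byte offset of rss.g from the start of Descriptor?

Vec3: @0: e [2B, align 2] → 2; @2: b [2B, align 2] → 4; @4: h [2B, align 2] → 6; @6: a [1B, align 1] → 7; @7: g [1B, align 1] → 8; size 8, align 2
@0: start_time [8B, align 8] → 8
@8: cpu [4B, align 4] → 12
@12: prio [2B, align 2] → 14
+2 pad (align 4)
@16: uid [4B, align 4] → 20
@20: refcount [4B, align 4] → 24
@24: pid [52B, align 4] → 76
@76: lock [4B, align 4] → 80
@80: rss [8B, align 2] → 88
within Vec3: g at 7
80 + 7 = 87

87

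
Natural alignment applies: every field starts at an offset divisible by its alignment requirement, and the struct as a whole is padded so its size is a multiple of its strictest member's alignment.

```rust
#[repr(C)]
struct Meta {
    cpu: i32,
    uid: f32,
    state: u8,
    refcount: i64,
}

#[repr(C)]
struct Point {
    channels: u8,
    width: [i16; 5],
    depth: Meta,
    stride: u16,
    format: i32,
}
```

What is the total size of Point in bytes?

Meta: @0: cpu [4B, align 4] → 4; @4: uid [4B, align 4] → 8; @8: state [1B, align 1] → 9; +7 pad (align 8); @16: refcount [8B, align 8] → 24; size 24, align 8
@0: channels [1B, align 1] → 1
+1 pad (align 2)
@2: width [10B, align 2] → 12
+4 pad (align 8)
@16: depth [24B, align 8] → 40
@40: stride [2B, align 2] → 42
+2 pad (align 4)
@44: format [4B, align 4] → 48
size 48, align 8

48 bytes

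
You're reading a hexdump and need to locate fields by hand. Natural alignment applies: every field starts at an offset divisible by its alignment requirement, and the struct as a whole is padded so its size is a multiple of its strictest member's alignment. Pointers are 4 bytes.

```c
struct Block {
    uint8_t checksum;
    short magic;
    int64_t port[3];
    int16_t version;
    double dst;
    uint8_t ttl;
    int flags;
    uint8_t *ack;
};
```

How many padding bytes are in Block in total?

checksum at 0 (size 1, align 1) → ends 1
pad 1 to align 2 for magic
magic at 2 (size 2, align 2) → ends 4
pad 4 to align 8 for port
port at 8 (size 24, align 8) → ends 32
version at 32 (size 2, align 2) → ends 34
pad 6 to align 8 for dst
dst at 40 (size 8, align 8) → ends 48
ttl at 48 (size 1, align 1) → ends 49
pad 3 to align 4 for flags
flags at 52 (size 4, align 4) → ends 56
ack at 56 (size 4, align 4) → ends 60
tail pad 4 to reach multiple of 8
total 64 bytes, alignment 8
data bytes 46, size 64 → padding 18

18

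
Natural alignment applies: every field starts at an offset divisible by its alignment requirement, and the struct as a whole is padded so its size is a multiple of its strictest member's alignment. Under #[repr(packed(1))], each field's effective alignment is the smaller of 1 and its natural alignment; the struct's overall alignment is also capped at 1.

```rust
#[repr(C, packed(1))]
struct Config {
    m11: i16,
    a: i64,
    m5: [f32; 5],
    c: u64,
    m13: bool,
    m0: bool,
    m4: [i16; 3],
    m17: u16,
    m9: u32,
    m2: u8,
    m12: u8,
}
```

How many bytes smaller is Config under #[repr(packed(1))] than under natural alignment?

18

natural layout:
  0..2  m11  (2B, 2-aligned)
  2..8  -- padding (6B)
  8..16  a  (8B, 8-aligned)
  16..36  m5  (20B, 4-aligned)
  36..40  -- padding (4B)
  40..48  c  (8B, 8-aligned)
  48..49  m13  (1B, 1-aligned)
  49..50  m0  (1B, 1-aligned)
  50..56  m4  (6B, 2-aligned)
  56..58  m17  (2B, 2-aligned)
  58..60  -- padding (2B)
  60..64  m9  (4B, 4-aligned)
  64..65  m2  (1B, 1-aligned)
  65..66  m12  (1B, 1-aligned)
  66..72  -- tail padding (6B)
  sizeof = 72, alignof = 8
packed(1) layout:
  0..2  m11  (2B, 1-aligned)
  2..10  a  (8B, 1-aligned)
  10..30  m5  (20B, 1-aligned)
  30..38  c  (8B, 1-aligned)
  38..39  m13  (1B, 1-aligned)
  39..40  m0  (1B, 1-aligned)
  40..46  m4  (6B, 1-aligned)
  46..48  m17  (2B, 1-aligned)
  48..52  m9  (4B, 1-aligned)
  52..53  m2  (1B, 1-aligned)
  53..54  m12  (1B, 1-aligned)
  sizeof = 54, alignof = 1
72 − 54 = 18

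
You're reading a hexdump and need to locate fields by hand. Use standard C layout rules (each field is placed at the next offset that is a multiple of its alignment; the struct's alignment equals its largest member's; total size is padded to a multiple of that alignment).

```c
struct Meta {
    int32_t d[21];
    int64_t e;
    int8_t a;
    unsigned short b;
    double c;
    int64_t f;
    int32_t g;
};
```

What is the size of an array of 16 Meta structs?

d at 0 (size 84, align 4) → ends 84
pad 4 to align 8 for e
e at 88 (size 8, align 8) → ends 96
a at 96 (size 1, align 1) → ends 97
pad 1 to align 2 for b
b at 98 (size 2, align 2) → ends 100
pad 4 to align 8 for c
c at 104 (size 8, align 8) → ends 112
f at 112 (size 8, align 8) → ends 120
g at 120 (size 4, align 4) → ends 124
tail pad 4 to reach multiple of 8
total 128 bytes, alignment 8
array of 16: 16 × 128 = 2048

2048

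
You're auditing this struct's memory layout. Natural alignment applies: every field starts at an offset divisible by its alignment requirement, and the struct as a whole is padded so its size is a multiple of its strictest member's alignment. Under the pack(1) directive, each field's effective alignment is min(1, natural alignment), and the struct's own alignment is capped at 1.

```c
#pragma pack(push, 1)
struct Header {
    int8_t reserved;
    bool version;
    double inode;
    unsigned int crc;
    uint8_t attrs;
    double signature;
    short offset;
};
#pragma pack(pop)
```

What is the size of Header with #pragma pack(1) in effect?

0..1  reserved  (1B, 1-aligned)
1..2  version  (1B, 1-aligned)
2..10  inode  (8B, 1-aligned)
10..14  crc  (4B, 1-aligned)
14..15  attrs  (1B, 1-aligned)
15..23  signature  (8B, 1-aligned)
23..25  offset  (2B, 1-aligned)
sizeof = 25, alignof = 1

25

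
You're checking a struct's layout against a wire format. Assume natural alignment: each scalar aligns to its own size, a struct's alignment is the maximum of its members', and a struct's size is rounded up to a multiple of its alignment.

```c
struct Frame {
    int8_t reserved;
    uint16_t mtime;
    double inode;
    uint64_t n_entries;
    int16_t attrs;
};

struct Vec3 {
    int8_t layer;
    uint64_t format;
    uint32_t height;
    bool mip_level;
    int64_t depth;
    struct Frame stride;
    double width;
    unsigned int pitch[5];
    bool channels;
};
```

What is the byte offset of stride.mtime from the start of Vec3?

Frame: @0: reserved [1B, align 1] → 1; +1 pad (align 2); @2: mtime [2B, align 2] → 4; +4 pad (align 8); @8: inode [8B, align 8] → 16; @16: n_entries [8B, align 8] → 24; @24: attrs [2B, align 2] → 26; +6 tail pad (align 8); size 32, align 8
@0: layer [1B, align 1] → 1
+7 pad (align 8)
@8: format [8B, align 8] → 16
@16: height [4B, align 4] → 20
@20: mip_level [1B, align 1] → 21
+3 pad (align 8)
@24: depth [8B, align 8] → 32
@32: stride [32B, align 8] → 64
within Frame: mtime at 2
32 + 2 = 34

34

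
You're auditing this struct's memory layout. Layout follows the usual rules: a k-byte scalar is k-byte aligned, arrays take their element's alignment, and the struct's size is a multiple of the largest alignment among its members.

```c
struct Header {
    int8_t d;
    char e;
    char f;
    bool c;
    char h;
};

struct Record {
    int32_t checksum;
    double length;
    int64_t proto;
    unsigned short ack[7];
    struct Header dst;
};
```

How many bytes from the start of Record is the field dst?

38

Header: 0..1  d  (1B, 1-aligned); 1..2  e  (1B, 1-aligned); 2..3  f  (1B, 1-aligned); 3..4  c  (1B, 1-aligned); 4..5  h  (1B, 1-aligned); sizeof = 5, alignof = 1
0..4  checksum  (4B, 4-aligned)
4..8  -- padding (4B)
8..16  length  (8B, 8-aligned)
16..24  proto  (8B, 8-aligned)
24..38  ack  (14B, 2-aligned)
38..43  dst  (5B, 1-aligned)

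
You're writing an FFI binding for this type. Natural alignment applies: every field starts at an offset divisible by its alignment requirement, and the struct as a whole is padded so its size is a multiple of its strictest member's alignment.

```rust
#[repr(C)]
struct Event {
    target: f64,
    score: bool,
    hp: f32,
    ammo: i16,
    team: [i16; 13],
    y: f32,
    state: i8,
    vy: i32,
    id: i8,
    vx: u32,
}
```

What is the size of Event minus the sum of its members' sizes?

9

target at 0 (size 8, align 8) → ends 8
score at 8 (size 1, align 1) → ends 9
pad 3 to align 4 for hp
hp at 12 (size 4, align 4) → ends 16
ammo at 16 (size 2, align 2) → ends 18
team at 18 (size 26, align 2) → ends 44
y at 44 (size 4, align 4) → ends 48
state at 48 (size 1, align 1) → ends 49
pad 3 to align 4 for vy
vy at 52 (size 4, align 4) → ends 56
id at 56 (size 1, align 1) → ends 57
pad 3 to align 4 for vx
vx at 60 (size 4, align 4) → ends 64
total 64 bytes, alignment 8
data bytes 55, size 64 → padding 9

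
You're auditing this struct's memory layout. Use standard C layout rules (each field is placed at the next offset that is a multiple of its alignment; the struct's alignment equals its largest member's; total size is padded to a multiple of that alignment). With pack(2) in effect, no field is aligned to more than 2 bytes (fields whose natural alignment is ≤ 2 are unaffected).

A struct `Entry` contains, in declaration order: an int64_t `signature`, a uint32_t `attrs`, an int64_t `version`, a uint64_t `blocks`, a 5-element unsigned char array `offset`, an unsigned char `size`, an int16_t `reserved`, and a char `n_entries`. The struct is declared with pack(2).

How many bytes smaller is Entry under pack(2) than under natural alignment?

10

natural layout:
  0..8  signature  (8B, 8-aligned)
  8..12  attrs  (4B, 4-aligned)
  12..16  -- padding (4B)
  16..24  version  (8B, 8-aligned)
  24..32  blocks  (8B, 8-aligned)
  32..37  offset  (5B, 1-aligned)
  37..38  size  (1B, 1-aligned)
  38..40  reserved  (2B, 2-aligned)
  40..41  n_entries  (1B, 1-aligned)
  41..48  -- tail padding (7B)
  sizeof = 48, alignof = 8
packed(2) layout:
  0..8  signature  (8B, 2-aligned)
  8..12  attrs  (4B, 2-aligned)
  12..20  version  (8B, 2-aligned)
  20..28  blocks  (8B, 2-aligned)
  28..33  offset  (5B, 1-aligned)
  33..34  size  (1B, 1-aligned)
  34..36  reserved  (2B, 2-aligned)
  36..37  n_entries  (1B, 1-aligned)
  37..38  -- tail padding (1B)
  sizeof = 38, alignof = 2
48 − 38 = 10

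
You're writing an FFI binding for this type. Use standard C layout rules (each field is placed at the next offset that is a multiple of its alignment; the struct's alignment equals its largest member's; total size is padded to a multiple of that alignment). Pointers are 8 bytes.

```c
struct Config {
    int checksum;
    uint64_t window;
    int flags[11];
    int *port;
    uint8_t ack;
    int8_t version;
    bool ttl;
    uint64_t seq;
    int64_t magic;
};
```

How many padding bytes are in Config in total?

0..4  checksum  (4B, 4-aligned)
4..8  -- padding (4B)
8..16  window  (8B, 8-aligned)
16..60  flags  (44B, 4-aligned)
60..64  -- padding (4B)
64..72  port  (8B, 8-aligned)
72..73  ack  (1B, 1-aligned)
73..74  version  (1B, 1-aligned)
74..75  ttl  (1B, 1-aligned)
75..80  -- padding (5B)
80..88  seq  (8B, 8-aligned)
88..96  magic  (8B, 8-aligned)
sizeof = 96, alignof = 8
data bytes 83, size 96 → padding 13

13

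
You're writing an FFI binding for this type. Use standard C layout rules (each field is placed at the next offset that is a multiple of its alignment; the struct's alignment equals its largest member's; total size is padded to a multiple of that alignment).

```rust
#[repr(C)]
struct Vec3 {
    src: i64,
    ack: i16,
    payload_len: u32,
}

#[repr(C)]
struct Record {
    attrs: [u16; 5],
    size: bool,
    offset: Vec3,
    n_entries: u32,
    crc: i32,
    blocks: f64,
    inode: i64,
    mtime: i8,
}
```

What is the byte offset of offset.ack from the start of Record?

24

Vec3: src at 0 (size 8, align 8) → ends 8; ack at 8 (size 2, align 2) → ends 10; pad 2 to align 4 for payload_len; payload_len at 12 (size 4, align 4) → ends 16; total 16 bytes, alignment 8
attrs at 0 (size 10, align 2) → ends 10
size at 10 (size 1, align 1) → ends 11
pad 5 to align 8 for offset
offset at 16 (size 16, align 8) → ends 32
within Vec3: ack at 8
16 + 8 = 24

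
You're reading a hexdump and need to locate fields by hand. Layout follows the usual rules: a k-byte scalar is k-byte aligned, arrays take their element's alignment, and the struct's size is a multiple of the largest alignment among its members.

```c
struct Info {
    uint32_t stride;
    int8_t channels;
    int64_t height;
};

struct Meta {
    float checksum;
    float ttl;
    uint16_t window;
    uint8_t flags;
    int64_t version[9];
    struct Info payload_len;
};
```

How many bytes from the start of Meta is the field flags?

Info: stride at 0 (size 4, align 4) → ends 4; channels at 4 (size 1, align 1) → ends 5; pad 3 to align 8 for height; height at 8 (size 8, align 8) → ends 16; total 16 bytes, alignment 8
checksum at 0 (size 4, align 4) → ends 4
ttl at 4 (size 4, align 4) → ends 8
window at 8 (size 2, align 2) → ends 10
flags at 10 (size 1, align 1) → ends 11

10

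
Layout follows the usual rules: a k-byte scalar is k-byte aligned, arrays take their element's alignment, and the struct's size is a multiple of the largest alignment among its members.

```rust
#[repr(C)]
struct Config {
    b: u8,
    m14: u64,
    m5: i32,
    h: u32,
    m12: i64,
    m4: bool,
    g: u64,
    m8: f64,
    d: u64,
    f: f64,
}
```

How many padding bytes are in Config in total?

14

@0: b [1B, align 1] → 1
+7 pad (align 8)
@8: m14 [8B, align 8] → 16
@16: m5 [4B, align 4] → 20
@20: h [4B, align 4] → 24
@24: m12 [8B, align 8] → 32
@32: m4 [1B, align 1] → 33
+7 pad (align 8)
@40: g [8B, align 8] → 48
@48: m8 [8B, align 8] → 56
@56: d [8B, align 8] → 64
@64: f [8B, align 8] → 72
size 72, align 8
data bytes 58, size 72 → padding 14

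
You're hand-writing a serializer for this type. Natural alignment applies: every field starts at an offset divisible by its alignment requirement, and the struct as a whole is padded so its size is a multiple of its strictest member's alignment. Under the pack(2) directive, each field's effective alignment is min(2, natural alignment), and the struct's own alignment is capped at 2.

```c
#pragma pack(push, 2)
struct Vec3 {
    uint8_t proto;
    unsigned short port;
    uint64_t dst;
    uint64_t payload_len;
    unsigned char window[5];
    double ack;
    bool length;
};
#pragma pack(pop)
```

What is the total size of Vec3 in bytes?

@0: proto [1B, align 1] → 1
+1 pad (align 2)
@2: port [2B, align 2] → 4
@4: dst [8B, align 2] → 12
@12: payload_len [8B, align 2] → 20
@20: window [5B, align 1] → 25
+1 pad (align 2)
@26: ack [8B, align 2] → 34
@34: length [1B, align 1] → 35
+1 tail pad (align 2)
size 36, align 2

36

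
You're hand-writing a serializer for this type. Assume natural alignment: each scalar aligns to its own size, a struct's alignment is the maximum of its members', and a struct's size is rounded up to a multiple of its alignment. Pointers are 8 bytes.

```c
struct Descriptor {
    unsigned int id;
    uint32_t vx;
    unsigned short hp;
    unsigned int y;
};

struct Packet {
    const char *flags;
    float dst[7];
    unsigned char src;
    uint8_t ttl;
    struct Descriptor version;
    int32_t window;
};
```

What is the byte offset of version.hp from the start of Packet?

Descriptor: @0: id [4B, align 4] → 4; @4: vx [4B, align 4] → 8; @8: hp [2B, align 2] → 10; +2 pad (align 4); @12: y [4B, align 4] → 16; size 16, align 4
@0: flags [8B, align 8] → 8
@8: dst [28B, align 4] → 36
@36: src [1B, align 1] → 37
@37: ttl [1B, align 1] → 38
+2 pad (align 4)
@40: version [16B, align 4] → 56
within Descriptor: hp at 8
40 + 8 = 48

48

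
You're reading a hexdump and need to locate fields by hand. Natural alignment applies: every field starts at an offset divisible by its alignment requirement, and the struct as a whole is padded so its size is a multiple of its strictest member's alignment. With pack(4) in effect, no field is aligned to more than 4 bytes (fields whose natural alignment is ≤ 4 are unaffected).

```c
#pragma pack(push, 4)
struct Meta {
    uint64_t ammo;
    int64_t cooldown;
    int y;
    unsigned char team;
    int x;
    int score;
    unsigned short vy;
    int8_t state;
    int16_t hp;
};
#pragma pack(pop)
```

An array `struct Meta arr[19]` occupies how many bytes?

760

@0: ammo [8B, align 4] → 8
@8: cooldown [8B, align 4] → 16
@16: y [4B, align 4] → 20
@20: team [1B, align 1] → 21
+3 pad (align 4)
@24: x [4B, align 4] → 28
@28: score [4B, align 4] → 32
@32: vy [2B, align 2] → 34
@34: state [1B, align 1] → 35
+1 pad (align 2)
@36: hp [2B, align 2] → 38
+2 tail pad (align 4)
size 40, align 4
array of 19: 19 × 40 = 760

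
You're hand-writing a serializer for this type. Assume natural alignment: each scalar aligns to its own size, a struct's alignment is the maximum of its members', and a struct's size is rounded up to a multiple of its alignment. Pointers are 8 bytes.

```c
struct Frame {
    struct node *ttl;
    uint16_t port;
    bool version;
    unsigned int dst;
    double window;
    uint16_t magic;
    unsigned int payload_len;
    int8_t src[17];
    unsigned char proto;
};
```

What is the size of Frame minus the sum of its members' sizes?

9

@0: ttl [8B, align 8] → 8
@8: port [2B, align 2] → 10
@10: version [1B, align 1] → 11
+1 pad (align 4)
@12: dst [4B, align 4] → 16
@16: window [8B, align 8] → 24
@24: magic [2B, align 2] → 26
+2 pad (align 4)
@28: payload_len [4B, align 4] → 32
@32: src [17B, align 1] → 49
@49: proto [1B, align 1] → 50
+6 tail pad (align 8)
size 56, align 8
data bytes 47, size 56 → padding 9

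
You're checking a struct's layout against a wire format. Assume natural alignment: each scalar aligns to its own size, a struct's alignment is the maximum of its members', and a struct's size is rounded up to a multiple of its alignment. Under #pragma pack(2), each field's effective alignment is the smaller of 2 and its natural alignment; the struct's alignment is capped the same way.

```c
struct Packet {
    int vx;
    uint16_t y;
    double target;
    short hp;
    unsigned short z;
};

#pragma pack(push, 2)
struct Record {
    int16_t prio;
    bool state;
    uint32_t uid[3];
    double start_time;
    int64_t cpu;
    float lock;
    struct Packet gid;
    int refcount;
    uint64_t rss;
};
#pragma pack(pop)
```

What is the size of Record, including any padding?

Packet: @0: vx [4B, align 4] → 4; @4: y [2B, align 2] → 6; +2 pad (align 8); @8: target [8B, align 8] → 16; @16: hp [2B, align 2] → 18; @18: z [2B, align 2] → 20; +4 tail pad (align 8); size 24, align 8
@0: prio [2B, align 2] → 2
@2: state [1B, align 1] → 3
+1 pad (align 2)
@4: uid [12B, align 2] → 16
@16: start_time [8B, align 2] → 24
@24: cpu [8B, align 2] → 32
@32: lock [4B, align 2] → 36
@36: gid [24B, align 2] → 60
@60: refcount [4B, align 2] → 64
@64: rss [8B, align 2] → 72
size 72, align 2

72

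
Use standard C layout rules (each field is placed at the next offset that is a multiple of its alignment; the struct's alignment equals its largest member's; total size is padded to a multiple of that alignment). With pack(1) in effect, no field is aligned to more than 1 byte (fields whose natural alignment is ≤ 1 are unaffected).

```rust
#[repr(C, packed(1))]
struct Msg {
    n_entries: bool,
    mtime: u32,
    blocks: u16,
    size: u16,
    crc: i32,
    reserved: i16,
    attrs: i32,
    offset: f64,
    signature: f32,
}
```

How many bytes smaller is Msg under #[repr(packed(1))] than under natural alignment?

natural layout:
  0..1  n_entries  (1B, 1-aligned)
  1..4  -- padding (3B)
  4..8  mtime  (4B, 4-aligned)
  8..10  blocks  (2B, 2-aligned)
  10..12  size  (2B, 2-aligned)
  12..16  crc  (4B, 4-aligned)
  16..18  reserved  (2B, 2-aligned)
  18..20  -- padding (2B)
  20..24  attrs  (4B, 4-aligned)
  24..32  offset  (8B, 8-aligned)
  32..36  signature  (4B, 4-aligned)
  36..40  -- tail padding (4B)
  sizeof = 40, alignof = 8
packed(1) layout:
  0..1  n_entries  (1B, 1-aligned)
  1..5  mtime  (4B, 1-aligned)
  5..7  blocks  (2B, 1-aligned)
  7..9  size  (2B, 1-aligned)
  9..13  crc  (4B, 1-aligned)
  13..15  reserved  (2B, 1-aligned)
  15..19  attrs  (4B, 1-aligned)
  19..27  offset  (8B, 1-aligned)
  27..31  signature  (4B, 1-aligned)
  sizeof = 31, alignof = 1
40 − 31 = 9

9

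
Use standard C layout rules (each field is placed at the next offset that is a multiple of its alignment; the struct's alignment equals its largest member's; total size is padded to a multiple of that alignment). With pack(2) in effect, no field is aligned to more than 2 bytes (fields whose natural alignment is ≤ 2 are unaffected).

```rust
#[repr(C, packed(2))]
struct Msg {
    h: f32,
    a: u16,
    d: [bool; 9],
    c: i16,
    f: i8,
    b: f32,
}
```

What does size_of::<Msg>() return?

24 bytes

0..4  h  (4B, 2-aligned)
4..6  a  (2B, 2-aligned)
6..15  d  (9B, 1-aligned)
15..16  -- padding (1B)
16..18  c  (2B, 2-aligned)
18..19  f  (1B, 1-aligned)
19..20  -- padding (1B)
20..24  b  (4B, 2-aligned)
sizeof = 24, alignof = 2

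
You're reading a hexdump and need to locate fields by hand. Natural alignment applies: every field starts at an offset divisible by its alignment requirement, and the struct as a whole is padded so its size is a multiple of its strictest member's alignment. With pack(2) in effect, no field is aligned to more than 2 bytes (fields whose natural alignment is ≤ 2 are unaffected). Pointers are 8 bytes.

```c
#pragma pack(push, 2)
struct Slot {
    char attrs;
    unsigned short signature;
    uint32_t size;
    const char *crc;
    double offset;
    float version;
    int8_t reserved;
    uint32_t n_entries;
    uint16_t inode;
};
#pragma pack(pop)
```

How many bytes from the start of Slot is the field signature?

0..1  attrs  (1B, 1-aligned)
1..2  -- padding (1B)
2..4  signature  (2B, 2-aligned)

2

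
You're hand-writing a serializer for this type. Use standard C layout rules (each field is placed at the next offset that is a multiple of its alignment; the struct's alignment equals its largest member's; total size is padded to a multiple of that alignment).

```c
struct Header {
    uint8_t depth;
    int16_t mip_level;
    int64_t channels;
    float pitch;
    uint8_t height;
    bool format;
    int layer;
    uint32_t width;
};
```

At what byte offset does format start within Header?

@0: depth [1B, align 1] → 1
+1 pad (align 2)
@2: mip_level [2B, align 2] → 4
+4 pad (align 8)
@8: channels [8B, align 8] → 16
@16: pitch [4B, align 4] → 20
@20: height [1B, align 1] → 21
@21: format [1B, align 1] → 22

21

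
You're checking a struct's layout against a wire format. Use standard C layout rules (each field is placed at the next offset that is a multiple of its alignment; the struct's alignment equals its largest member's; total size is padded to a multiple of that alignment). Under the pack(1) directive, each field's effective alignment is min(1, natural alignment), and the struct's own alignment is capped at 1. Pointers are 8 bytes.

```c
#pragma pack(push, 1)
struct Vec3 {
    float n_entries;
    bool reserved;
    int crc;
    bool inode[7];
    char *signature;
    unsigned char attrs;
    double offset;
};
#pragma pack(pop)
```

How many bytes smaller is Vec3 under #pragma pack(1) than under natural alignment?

15

natural layout:
  n_entries at 0 (size 4, align 4) → ends 4
  reserved at 4 (size 1, align 1) → ends 5
  pad 3 to align 4 for crc
  crc at 8 (size 4, align 4) → ends 12
  inode at 12 (size 7, align 1) → ends 19
  pad 5 to align 8 for signature
  signature at 24 (size 8, align 8) → ends 32
  attrs at 32 (size 1, align 1) → ends 33
  pad 7 to align 8 for offset
  offset at 40 (size 8, align 8) → ends 48
  total 48 bytes, alignment 8
packed(1) layout:
  n_entries at 0 (size 4, align 1) → ends 4
  reserved at 4 (size 1, align 1) → ends 5
  crc at 5 (size 4, align 1) → ends 9
  inode at 9 (size 7, align 1) → ends 16
  signature at 16 (size 8, align 1) → ends 24
  attrs at 24 (size 1, align 1) → ends 25
  offset at 25 (size 8, align 1) → ends 33
  total 33 bytes, alignment 1
48 − 33 = 15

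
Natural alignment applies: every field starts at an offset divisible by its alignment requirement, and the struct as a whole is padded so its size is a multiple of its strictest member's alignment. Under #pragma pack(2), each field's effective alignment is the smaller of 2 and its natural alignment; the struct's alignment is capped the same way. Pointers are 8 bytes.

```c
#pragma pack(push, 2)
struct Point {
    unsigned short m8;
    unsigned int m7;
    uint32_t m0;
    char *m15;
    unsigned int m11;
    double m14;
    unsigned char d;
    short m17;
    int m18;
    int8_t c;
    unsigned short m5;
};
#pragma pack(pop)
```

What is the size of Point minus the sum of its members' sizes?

2

@0: m8 [2B, align 2] → 2
@2: m7 [4B, align 2] → 6
@6: m0 [4B, align 2] → 10
@10: m15 [8B, align 2] → 18
@18: m11 [4B, align 2] → 22
@22: m14 [8B, align 2] → 30
@30: d [1B, align 1] → 31
+1 pad (align 2)
@32: m17 [2B, align 2] → 34
@34: m18 [4B, align 2] → 38
@38: c [1B, align 1] → 39
+1 pad (align 2)
@40: m5 [2B, align 2] → 42
size 42, align 2
data bytes 40, size 42 → padding 2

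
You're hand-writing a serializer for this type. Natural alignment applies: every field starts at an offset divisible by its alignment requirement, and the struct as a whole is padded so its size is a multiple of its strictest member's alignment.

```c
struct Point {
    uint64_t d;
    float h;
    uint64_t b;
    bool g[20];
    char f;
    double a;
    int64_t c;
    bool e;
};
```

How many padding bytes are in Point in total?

14

0..8  d  (8B, 8-aligned)
8..12  h  (4B, 4-aligned)
12..16  -- padding (4B)
16..24  b  (8B, 8-aligned)
24..44  g  (20B, 1-aligned)
44..45  f  (1B, 1-aligned)
45..48  -- padding (3B)
48..56  a  (8B, 8-aligned)
56..64  c  (8B, 8-aligned)
64..65  e  (1B, 1-aligned)
65..72  -- tail padding (7B)
sizeof = 72, alignof = 8
data bytes 58, size 72 → padding 14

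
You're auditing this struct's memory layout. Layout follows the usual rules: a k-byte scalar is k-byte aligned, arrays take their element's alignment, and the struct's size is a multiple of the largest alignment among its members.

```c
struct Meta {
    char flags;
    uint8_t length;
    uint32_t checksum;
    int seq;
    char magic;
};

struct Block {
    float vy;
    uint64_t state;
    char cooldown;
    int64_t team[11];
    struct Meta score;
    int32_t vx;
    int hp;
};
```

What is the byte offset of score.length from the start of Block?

Meta: @0: flags [1B, align 1] → 1; @1: length [1B, align 1] → 2; +2 pad (align 4); @4: checksum [4B, align 4] → 8; @8: seq [4B, align 4] → 12; @12: magic [1B, align 1] → 13; +3 tail pad (align 4); size 16, align 4
@0: vy [4B, align 4] → 4
+4 pad (align 8)
@8: state [8B, align 8] → 16
@16: cooldown [1B, align 1] → 17
+7 pad (align 8)
@24: team [88B, align 8] → 112
@112: score [16B, align 4] → 128
within Meta: length at 1
112 + 1 = 113

113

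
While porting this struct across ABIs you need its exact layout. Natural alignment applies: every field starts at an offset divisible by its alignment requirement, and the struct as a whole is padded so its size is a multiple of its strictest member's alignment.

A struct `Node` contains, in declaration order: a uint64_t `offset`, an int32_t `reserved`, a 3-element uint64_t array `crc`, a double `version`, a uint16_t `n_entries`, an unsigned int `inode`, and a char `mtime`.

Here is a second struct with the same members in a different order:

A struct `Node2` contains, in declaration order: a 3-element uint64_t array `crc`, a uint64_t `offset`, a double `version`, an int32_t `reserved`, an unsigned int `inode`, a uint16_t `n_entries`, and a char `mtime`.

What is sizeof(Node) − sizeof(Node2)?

offset at 0 (size 8, align 8) → ends 8
reserved at 8 (size 4, align 4) → ends 12
pad 4 to align 8 for crc
crc at 16 (size 24, align 8) → ends 40
version at 40 (size 8, align 8) → ends 48
n_entries at 48 (size 2, align 2) → ends 50
pad 2 to align 4 for inode
inode at 52 (size 4, align 4) → ends 56
mtime at 56 (size 1, align 1) → ends 57
tail pad 7 to reach multiple of 8
total 64 bytes, alignment 8
— Node2 —
crc at 0 (size 24, align 8) → ends 24
offset at 24 (size 8, align 8) → ends 32
version at 32 (size 8, align 8) → ends 40
reserved at 40 (size 4, align 4) → ends 44
inode at 44 (size 4, align 4) → ends 48
n_entries at 48 (size 2, align 2) → ends 50
mtime at 50 (size 1, align 1) → ends 51
tail pad 5 to reach multiple of 8
total 56 bytes, alignment 8
64 − 56 = 8

8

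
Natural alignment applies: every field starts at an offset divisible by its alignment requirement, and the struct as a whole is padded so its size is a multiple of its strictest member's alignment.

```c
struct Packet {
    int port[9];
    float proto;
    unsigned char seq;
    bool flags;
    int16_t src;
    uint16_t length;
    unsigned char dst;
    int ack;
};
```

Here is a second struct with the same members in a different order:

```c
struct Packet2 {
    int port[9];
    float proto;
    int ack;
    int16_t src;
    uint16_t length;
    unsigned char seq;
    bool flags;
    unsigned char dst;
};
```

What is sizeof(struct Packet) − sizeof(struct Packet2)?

0

port at 0 (size 36, align 4) → ends 36
proto at 36 (size 4, align 4) → ends 40
seq at 40 (size 1, align 1) → ends 41
flags at 41 (size 1, align 1) → ends 42
src at 42 (size 2, align 2) → ends 44
length at 44 (size 2, align 2) → ends 46
dst at 46 (size 1, align 1) → ends 47
pad 1 to align 4 for ack
ack at 48 (size 4, align 4) → ends 52
total 52 bytes, alignment 4
— Packet2 —
port at 0 (size 36, align 4) → ends 36
proto at 36 (size 4, align 4) → ends 40
ack at 40 (size 4, align 4) → ends 44
src at 44 (size 2, align 2) → ends 46
length at 46 (size 2, align 2) → ends 48
seq at 48 (size 1, align 1) → ends 49
flags at 49 (size 1, align 1) → ends 50
dst at 50 (size 1, align 1) → ends 51
tail pad 1 to reach multiple of 4
total 52 bytes, alignment 4
52 − 52 = 0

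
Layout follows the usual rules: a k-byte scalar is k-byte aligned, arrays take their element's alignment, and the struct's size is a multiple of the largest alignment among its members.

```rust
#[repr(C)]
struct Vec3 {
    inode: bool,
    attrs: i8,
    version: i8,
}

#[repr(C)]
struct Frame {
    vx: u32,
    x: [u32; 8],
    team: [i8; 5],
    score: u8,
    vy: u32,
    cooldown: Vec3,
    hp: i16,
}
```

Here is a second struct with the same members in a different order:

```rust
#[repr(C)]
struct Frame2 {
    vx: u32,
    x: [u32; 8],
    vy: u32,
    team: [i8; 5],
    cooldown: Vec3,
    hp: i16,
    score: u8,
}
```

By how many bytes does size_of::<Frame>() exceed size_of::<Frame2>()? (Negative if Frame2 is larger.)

Vec3: @0: inode [1B, align 1] → 1; @1: attrs [1B, align 1] → 2; @2: version [1B, align 1] → 3; size 3, align 1
@0: vx [4B, align 4] → 4
@4: x [32B, align 4] → 36
@36: team [5B, align 1] → 41
@41: score [1B, align 1] → 42
+2 pad (align 4)
@44: vy [4B, align 4] → 48
@48: cooldown [3B, align 1] → 51
+1 pad (align 2)
@52: hp [2B, align 2] → 54
+2 tail pad (align 4)
size 56, align 4
— Frame2 —
@0: vx [4B, align 4] → 4
@4: x [32B, align 4] → 36
@36: vy [4B, align 4] → 40
@40: team [5B, align 1] → 45
@45: cooldown [3B, align 1] → 48
@48: hp [2B, align 2] → 50
@50: score [1B, align 1] → 51
+1 tail pad (align 4)
size 52, align 4
56 − 52 = 4

4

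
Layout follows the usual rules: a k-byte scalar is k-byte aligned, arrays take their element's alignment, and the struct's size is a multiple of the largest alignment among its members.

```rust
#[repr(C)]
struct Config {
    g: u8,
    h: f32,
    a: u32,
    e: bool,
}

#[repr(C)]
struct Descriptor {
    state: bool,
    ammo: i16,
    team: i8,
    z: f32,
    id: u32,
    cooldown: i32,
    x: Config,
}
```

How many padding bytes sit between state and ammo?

Config: @0: g [1B, align 1] → 1; +3 pad (align 4); @4: h [4B, align 4] → 8; @8: a [4B, align 4] → 12; @12: e [1B, align 1] → 13; +3 tail pad (align 4); size 16, align 4
@0: state [1B, align 1] → 1
+1 pad (align 2)
@2: ammo [2B, align 2] → 4

1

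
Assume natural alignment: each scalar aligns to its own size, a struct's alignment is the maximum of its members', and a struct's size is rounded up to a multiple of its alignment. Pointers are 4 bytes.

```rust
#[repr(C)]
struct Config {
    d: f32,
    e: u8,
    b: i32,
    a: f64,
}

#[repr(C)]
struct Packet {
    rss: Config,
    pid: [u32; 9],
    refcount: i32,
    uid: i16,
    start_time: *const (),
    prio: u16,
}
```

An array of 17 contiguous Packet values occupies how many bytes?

Config: 0..4  d  (4B, 4-aligned); 4..5  e  (1B, 1-aligned); 5..8  -- padding (3B); 8..12  b  (4B, 4-aligned); 12..16  -- padding (4B); 16..24  a  (8B, 8-aligned); sizeof = 24, alignof = 8
0..24  rss  (24B, 8-aligned)
24..60  pid  (36B, 4-aligned)
60..64  refcount  (4B, 4-aligned)
64..66  uid  (2B, 2-aligned)
66..68  -- padding (2B)
68..72  start_time  (4B, 4-aligned)
72..74  prio  (2B, 2-aligned)
74..80  -- tail padding (6B)
sizeof = 80, alignof = 8
array of 17: 17 × 80 = 1360

1360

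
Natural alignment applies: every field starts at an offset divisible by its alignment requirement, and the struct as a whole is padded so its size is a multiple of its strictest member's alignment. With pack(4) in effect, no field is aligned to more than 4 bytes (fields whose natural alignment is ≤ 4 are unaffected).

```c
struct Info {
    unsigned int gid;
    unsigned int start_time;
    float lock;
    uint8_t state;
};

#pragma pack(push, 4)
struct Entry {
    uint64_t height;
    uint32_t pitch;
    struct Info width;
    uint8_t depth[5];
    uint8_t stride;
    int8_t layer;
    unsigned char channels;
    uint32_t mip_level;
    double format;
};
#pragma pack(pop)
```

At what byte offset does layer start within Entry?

34

Info: 0..4  gid  (4B, 4-aligned); 4..8  start_time  (4B, 4-aligned); 8..12  lock  (4B, 4-aligned); 12..13  state  (1B, 1-aligned); 13..16  -- tail padding (3B); sizeof = 16, alignof = 4
0..8  height  (8B, 4-aligned)
8..12  pitch  (4B, 4-aligned)
12..28  width  (16B, 4-aligned)
28..33  depth  (5B, 1-aligned)
33..34  stride  (1B, 1-aligned)
34..35  layer  (1B, 1-aligned)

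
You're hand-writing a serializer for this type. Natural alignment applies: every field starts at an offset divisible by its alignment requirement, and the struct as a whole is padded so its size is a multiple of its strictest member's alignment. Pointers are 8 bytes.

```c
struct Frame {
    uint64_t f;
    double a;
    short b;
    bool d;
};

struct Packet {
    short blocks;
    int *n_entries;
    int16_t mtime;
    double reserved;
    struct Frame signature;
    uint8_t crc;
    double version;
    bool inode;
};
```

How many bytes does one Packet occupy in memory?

80

Frame: @0: f [8B, align 8] → 8; @8: a [8B, align 8] → 16; @16: b [2B, align 2] → 18; @18: d [1B, align 1] → 19; +5 tail pad (align 8); size 24, align 8
@0: blocks [2B, align 2] → 2
+6 pad (align 8)
@8: n_entries [8B, align 8] → 16
@16: mtime [2B, align 2] → 18
+6 pad (align 8)
@24: reserved [8B, align 8] → 32
@32: signature [24B, align 8] → 56
@56: crc [1B, align 1] → 57
+7 pad (align 8)
@64: version [8B, align 8] → 72
@72: inode [1B, align 1] → 73
+7 tail pad (align 8)
size 80, align 8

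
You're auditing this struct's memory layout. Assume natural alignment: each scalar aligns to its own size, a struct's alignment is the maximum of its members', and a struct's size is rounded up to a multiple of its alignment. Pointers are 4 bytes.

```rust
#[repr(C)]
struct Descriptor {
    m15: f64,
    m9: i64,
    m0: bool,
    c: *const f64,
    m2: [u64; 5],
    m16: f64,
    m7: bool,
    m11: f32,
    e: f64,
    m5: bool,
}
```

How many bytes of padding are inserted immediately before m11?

m15 at 0 (size 8, align 8) → ends 8
m9 at 8 (size 8, align 8) → ends 16
m0 at 16 (size 1, align 1) → ends 17
pad 3 to align 4 for c
c at 20 (size 4, align 4) → ends 24
m2 at 24 (size 40, align 8) → ends 64
m16 at 64 (size 8, align 8) → ends 72
m7 at 72 (size 1, align 1) → ends 73
pad 3 to align 4 for m11
m11 at 76 (size 4, align 4) → ends 80

3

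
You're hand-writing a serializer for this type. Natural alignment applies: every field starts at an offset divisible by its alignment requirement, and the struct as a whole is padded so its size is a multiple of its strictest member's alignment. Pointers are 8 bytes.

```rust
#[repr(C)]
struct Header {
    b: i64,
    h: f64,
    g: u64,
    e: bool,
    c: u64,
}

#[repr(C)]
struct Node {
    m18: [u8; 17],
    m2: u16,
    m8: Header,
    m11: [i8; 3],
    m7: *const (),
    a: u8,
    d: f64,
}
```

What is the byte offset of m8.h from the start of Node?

32

Header: b at 0 (size 8, align 8) → ends 8; h at 8 (size 8, align 8) → ends 16; g at 16 (size 8, align 8) → ends 24; e at 24 (size 1, align 1) → ends 25; pad 7 to align 8 for c; c at 32 (size 8, align 8) → ends 40; total 40 bytes, alignment 8
m18 at 0 (size 17, align 1) → ends 17
pad 1 to align 2 for m2
m2 at 18 (size 2, align 2) → ends 20
pad 4 to align 8 for m8
m8 at 24 (size 40, align 8) → ends 64
within Header: h at 8
24 + 8 = 32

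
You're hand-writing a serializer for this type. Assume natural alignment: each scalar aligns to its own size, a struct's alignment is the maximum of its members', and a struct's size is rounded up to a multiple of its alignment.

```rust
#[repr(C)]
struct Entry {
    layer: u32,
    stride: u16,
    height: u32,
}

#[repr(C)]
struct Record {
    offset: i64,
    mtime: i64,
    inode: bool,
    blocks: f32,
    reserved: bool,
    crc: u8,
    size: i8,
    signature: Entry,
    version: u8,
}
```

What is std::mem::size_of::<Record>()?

Entry: @0: layer [4B, align 4] → 4; @4: stride [2B, align 2] → 6; +2 pad (align 4); @8: height [4B, align 4] → 12; size 12, align 4
@0: offset [8B, align 8] → 8
@8: mtime [8B, align 8] → 16
@16: inode [1B, align 1] → 17
+3 pad (align 4)
@20: blocks [4B, align 4] → 24
@24: reserved [1B, align 1] → 25
@25: crc [1B, align 1] → 26
@26: size [1B, align 1] → 27
+1 pad (align 4)
@28: signature [12B, align 4] → 40
@40: version [1B, align 1] → 41
+7 tail pad (align 8)
size 48, align 8

48 bytes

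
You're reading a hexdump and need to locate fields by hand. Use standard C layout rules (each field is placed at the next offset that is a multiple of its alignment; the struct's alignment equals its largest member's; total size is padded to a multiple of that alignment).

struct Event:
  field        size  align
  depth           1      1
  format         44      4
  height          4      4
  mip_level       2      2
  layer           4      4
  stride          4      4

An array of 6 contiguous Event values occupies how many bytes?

@0: depth [1B, align 1] → 1
+3 pad (align 4)
@4: format [44B, align 4] → 48
@48: height [4B, align 4] → 52
@52: mip_level [2B, align 2] → 54
+2 pad (align 4)
@56: layer [4B, align 4] → 60
@60: stride [4B, align 4] → 64
size 64, align 4
array of 6: 6 × 64 = 384

384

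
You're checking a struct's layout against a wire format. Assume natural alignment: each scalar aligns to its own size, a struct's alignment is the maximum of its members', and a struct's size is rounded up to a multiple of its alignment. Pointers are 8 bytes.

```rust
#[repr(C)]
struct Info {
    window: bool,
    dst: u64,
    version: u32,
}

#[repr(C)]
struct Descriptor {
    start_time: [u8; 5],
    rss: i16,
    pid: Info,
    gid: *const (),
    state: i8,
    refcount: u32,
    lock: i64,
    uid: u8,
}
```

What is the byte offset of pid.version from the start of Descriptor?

Info: 0..1  window  (1B, 1-aligned); 1..8  -- padding (7B); 8..16  dst  (8B, 8-aligned); 16..20  version  (4B, 4-aligned); 20..24  -- tail padding (4B); sizeof = 24, alignof = 8
0..5  start_time  (5B, 1-aligned)
5..6  -- padding (1B)
6..8  rss  (2B, 2-aligned)
8..32  pid  (24B, 8-aligned)
within Info: version at 16
8 + 16 = 24

24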